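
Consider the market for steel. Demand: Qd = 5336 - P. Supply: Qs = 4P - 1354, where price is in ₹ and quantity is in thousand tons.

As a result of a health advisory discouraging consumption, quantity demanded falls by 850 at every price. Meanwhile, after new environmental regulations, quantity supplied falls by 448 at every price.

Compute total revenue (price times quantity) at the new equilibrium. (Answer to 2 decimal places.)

4060035.84

Solve the original market: 5336 - P = 4P - 1354, hence P = 1338 and Q = 3998.
After the shift, demand is Qd = 4486 - P and supply is Qs = 4P - 1802.
Equate the new curves: 4486 - P = 4P - 1802, giving 6288 = 5P, P = 1257.6, Q = 3228.4.
New expenditure = 1257.6 × 3228.4 = 4060035.84.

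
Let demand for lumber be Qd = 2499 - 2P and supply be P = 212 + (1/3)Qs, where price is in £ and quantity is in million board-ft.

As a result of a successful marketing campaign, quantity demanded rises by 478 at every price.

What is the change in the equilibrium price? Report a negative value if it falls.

+95.6

Original equilibrium: 2499 - 2P = 3P - 636 gives 3135 = 5P, so P = 627 and Q = 1245.
The new curves are Qd = 2977 - 2P (demand) and Qs = 3P - 636 (supply).
Equate the new curves: 2977 - 2P = 3P - 636, giving 3613 = 5P, P = 722.6, Q = 1531.8.
ΔP = 722.6 − 627 = +95.6.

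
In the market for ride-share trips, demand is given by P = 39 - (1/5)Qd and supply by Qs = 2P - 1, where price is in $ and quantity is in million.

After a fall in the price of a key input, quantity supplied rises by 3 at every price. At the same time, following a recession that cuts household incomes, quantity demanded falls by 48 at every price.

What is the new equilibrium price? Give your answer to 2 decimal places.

Before the shock: 195 - 5P = 2P - 1 ⇒ 196 = 7P ⇒ P = 28, Q = 55.
The shock moves the curves to Qd = 147 - 5P and Qs = 2P + 2.
Equate the new curves: 147 - 5P = 2P + 2, giving 145 = 7P, P = 145/7 ≈ 20.7143, Q = 304/7 ≈ 43.4286.

20.71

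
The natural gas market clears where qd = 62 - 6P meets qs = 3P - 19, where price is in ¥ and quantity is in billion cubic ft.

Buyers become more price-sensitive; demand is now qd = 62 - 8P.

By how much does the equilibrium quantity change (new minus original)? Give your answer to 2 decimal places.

Before the shock: 62 - 6P = 3P - 19 ⇒ 81 = 9P ⇒ P = 9, q = 8.
With the change applied: demand qd = 62 - 8P, supply qs = 3P - 19.
Equate the new curves: 62 - 8P = 3P - 19, giving 81 = 11P, P = 81/11 ≈ 7.3636, q = 34/11 ≈ 3.0909.
Δq = 3.0909 − 8 = -4.91.

-4.91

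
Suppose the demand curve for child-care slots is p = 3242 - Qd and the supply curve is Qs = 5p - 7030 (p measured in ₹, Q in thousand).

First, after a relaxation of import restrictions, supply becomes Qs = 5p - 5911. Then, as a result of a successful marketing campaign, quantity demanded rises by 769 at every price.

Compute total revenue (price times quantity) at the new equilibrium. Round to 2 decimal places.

Initially, 3242 - p = 5p - 7030, so 10272 = 6p and p = 1712, Q = 1530.
After the shift, demand is Qd = 4011 - p and supply is Qs = 5p - 5911.
Equate the new curves: 4011 - p = 5p - 5911, giving 9922 = 6p, p = 4961/3 ≈ 1653.6667, Q = 7072/3 ≈ 2357.3333.
New expenditure = 1653.6667 × 2357.3333 = 3898243.56.

3898243.56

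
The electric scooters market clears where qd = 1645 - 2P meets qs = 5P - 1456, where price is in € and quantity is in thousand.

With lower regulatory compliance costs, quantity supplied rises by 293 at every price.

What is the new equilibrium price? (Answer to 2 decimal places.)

401.14

Solve the original market: 1645 - 2P = 5P - 1456, hence P = 443 and q = 759.
After the shift, demand is qd = 1645 - 2P and supply is qs = 5P - 1163.
Clearing the new market: 1645 - 2P = 5P - 1163, so P = 2808/7 ≈ 401.1429 and q = 5899/7 ≈ 842.7143.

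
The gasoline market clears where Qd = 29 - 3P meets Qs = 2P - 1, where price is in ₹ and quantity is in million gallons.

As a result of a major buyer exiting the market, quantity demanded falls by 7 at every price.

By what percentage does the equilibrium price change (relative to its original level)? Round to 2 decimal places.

Initially, 29 - 3P = 2P - 1, so 30 = 5P and P = 6, Q = 11.
The new curves are Qd = 22 - 3P (demand) and Qs = 2P - 1 (supply).
Clearing the new market: 22 - 3P = 2P - 1, so P = 4.6 and Q = 8.2.
%ΔP = (4.6 − 6) / 6 × 100 = -23.33%.

-23.33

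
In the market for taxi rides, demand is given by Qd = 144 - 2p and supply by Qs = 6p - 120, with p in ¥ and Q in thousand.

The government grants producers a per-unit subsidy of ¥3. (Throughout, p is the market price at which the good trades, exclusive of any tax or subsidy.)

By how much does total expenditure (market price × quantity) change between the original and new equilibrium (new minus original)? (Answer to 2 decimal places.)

Before the shock: 144 - 2p = 6p - 120 ⇒ 264 = 8p ⇒ p = 33, Q = 78.
Since sellers receive the price plus the subsidy, the effective supply curve becomes Qs = 6p - 102.
Equate the new curves: 144 - 2p = 6p - 102, giving 246 = 8p, p = 30.75, Q = 82.5.
Expenditure moves from 33×78 = 2574 to 30.75×82.5 = 2536.875; change = -37.13.

-37.13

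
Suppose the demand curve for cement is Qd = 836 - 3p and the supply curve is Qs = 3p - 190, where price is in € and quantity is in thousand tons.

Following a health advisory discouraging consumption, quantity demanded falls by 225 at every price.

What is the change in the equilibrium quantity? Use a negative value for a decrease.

Before the shock: 836 - 3p = 3p - 190 ⇒ 1026 = 6p ⇒ p = 171, Q = 323.
With the change applied: demand Qd = 611 - 3p, supply Qs = 3p - 190.
New equilibrium: 611 - 3p = 3p - 190 ⇒ 801 = 6p ⇒ p = 133.5, Q = 210.5.
ΔQ = 210.5 − 323 = -112.5.

-112.5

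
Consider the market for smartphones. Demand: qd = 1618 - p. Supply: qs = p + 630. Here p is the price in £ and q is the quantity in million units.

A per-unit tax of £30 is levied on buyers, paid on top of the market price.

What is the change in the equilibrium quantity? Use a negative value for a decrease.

Solve the original market: 1618 - p = p + 630, hence p = 494 and q = 1124.
Since buyers pay the price plus the tax, the effective demand curve becomes qd = 1588 - p.
Equate the new curves: 1588 - p = p + 630, giving 958 = 2p, p = 479, q = 1109.
Δq = 1109 − 1124 = -15.

-15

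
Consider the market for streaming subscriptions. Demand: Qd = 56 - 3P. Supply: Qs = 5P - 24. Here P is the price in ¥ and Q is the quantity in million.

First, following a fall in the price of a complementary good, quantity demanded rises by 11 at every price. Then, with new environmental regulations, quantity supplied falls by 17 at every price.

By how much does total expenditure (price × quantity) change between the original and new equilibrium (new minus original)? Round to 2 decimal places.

+97.75

Initially, 56 - 3P = 5P - 24, so 80 = 8P and P = 10, Q = 26.
With the change applied: demand Qd = 67 - 3P, supply Qs = 5P - 41.
Clearing the new market: 67 - 3P = 5P - 41, so P = 13.5 and Q = 26.5.
Expenditure moves from 10×26 = 260 to 13.5×26.5 = 357.75; change = +97.75.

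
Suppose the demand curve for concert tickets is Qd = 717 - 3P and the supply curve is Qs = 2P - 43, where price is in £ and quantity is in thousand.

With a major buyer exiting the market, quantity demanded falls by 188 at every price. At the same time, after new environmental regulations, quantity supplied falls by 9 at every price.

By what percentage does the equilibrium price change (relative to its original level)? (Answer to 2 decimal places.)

Initially, 717 - 3P = 2P - 43, so 760 = 5P and P = 152, Q = 261.
With the change applied: demand Qd = 529 - 3P, supply Qs = 2P - 52.
Equate the new curves: 529 - 3P = 2P - 52, giving 581 = 5P, P = 116.2, Q = 180.4.
%ΔP = (116.2 − 152) / 152 × 100 = -23.55%.

-23.55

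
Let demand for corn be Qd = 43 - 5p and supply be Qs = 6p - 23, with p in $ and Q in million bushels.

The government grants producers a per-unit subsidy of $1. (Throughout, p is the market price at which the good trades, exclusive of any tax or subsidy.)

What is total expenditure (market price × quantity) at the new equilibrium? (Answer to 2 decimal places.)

Solve the original market: 43 - 5p = 6p - 23, hence p = 6 and Q = 13.
Since sellers receive the price plus the subsidy, the effective supply curve becomes Qs = 6p - 17.
Equate the new curves: 43 - 5p = 6p - 17, giving 60 = 11p, p = 60/11 ≈ 5.4545, Q = 173/11 ≈ 15.7273.
New expenditure = 5.4545 × 15.7273 = 85.79.

85.79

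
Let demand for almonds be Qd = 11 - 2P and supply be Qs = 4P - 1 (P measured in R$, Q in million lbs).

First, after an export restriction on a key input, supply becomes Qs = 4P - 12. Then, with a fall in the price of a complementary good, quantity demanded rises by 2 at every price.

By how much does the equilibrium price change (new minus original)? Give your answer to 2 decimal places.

Solve the original market: 11 - 2P = 4P - 1, hence P = 2 and Q = 7.
The new curves are Qd = 13 - 2P (demand) and Qs = 4P - 12 (supply).
Clearing the new market: 13 - 2P = 4P - 12, so P = 25/6 ≈ 4.1667 and Q = 14/3 ≈ 4.6667.
ΔP = 4.1667 − 2 = +2.17.

+2.17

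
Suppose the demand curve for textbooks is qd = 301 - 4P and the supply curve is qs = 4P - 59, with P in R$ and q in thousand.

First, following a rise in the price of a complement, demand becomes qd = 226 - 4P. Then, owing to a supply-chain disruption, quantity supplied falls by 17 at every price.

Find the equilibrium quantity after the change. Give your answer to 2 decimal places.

75.00

Solve the original market: 301 - 4P = 4P - 59, hence P = 45 and q = 121.
With the change applied: demand qd = 226 - 4P, supply qs = 4P - 76.
New equilibrium: 226 - 4P = 4P - 76 ⇒ 302 = 8P ⇒ P = 37.75, q = 75.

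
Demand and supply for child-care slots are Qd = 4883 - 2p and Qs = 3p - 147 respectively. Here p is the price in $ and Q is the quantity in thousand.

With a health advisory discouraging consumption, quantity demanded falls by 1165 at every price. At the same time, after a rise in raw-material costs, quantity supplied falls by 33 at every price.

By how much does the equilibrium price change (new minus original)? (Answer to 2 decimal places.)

Initially, 4883 - 2p = 3p - 147, so 5030 = 5p and p = 1006, Q = 2871.
The new curves are Qd = 3718 - 2p (demand) and Qs = 3p - 180 (supply).
Clearing the new market: 3718 - 2p = 3p - 180, so p = 779.6 and Q = 2158.8.
Δp = 779.6 − 1006 = -226.40.

-226.40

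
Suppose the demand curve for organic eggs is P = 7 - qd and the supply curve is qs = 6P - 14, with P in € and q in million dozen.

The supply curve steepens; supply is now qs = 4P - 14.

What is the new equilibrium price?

4.2

Initially, 7 - P = 6P - 14, so 21 = 7P and P = 3, q = 4.
The new curves are qd = 7 - P (demand) and qs = 4P - 14 (supply).
New equilibrium: 7 - P = 4P - 14 ⇒ 21 = 5P ⇒ P = 4.2, q = 2.8.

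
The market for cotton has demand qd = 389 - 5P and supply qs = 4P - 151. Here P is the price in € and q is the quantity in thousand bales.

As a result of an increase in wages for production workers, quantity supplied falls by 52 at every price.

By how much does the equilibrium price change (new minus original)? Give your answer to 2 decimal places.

Original equilibrium: 389 - 5P = 4P - 151 gives 540 = 9P, so P = 60 and q = 89.
The new curves are qd = 389 - 5P (demand) and qs = 4P - 203 (supply).
Clearing the new market: 389 - 5P = 4P - 203, so P = 592/9 ≈ 65.7778 and q = 541/9 ≈ 60.1111.
ΔP = 65.7778 − 60 = +5.78.

+5.78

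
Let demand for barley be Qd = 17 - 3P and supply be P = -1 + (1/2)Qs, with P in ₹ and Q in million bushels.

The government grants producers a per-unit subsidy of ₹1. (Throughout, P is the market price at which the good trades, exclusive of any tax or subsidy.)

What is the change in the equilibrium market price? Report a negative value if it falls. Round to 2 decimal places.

-0.40

Original equilibrium: 17 - 3P = 2P + 2 gives 15 = 5P, so P = 3 and Q = 8.
Since sellers receive the price plus the subsidy, the effective supply curve becomes Qs = 2P + 4.
Setting them equal: 17 - 3P = 2P + 4 → 13 = 5P, so P = 2.6 and Q = 9.2.
ΔP = 2.6 − 3 = -0.40.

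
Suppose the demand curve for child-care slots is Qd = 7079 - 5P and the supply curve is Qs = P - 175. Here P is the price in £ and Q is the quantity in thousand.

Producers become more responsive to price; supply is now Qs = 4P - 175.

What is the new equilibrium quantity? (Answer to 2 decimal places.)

3049.00

Before the shock: 7079 - 5P = P - 175 ⇒ 7254 = 6P ⇒ P = 1209, Q = 1034.
The shock moves the curves to Qd = 7079 - 5P and Qs = 4P - 175.
Setting them equal: 7079 - 5P = 4P - 175 → 7254 = 9P, so P = 806 and Q = 3049.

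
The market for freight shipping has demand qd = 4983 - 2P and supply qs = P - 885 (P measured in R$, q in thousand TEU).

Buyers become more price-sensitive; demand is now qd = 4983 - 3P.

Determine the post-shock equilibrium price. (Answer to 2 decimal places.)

Solve the original market: 4983 - 2P = P - 885, hence P = 1956 and q = 1071.
The shock moves the curves to qd = 4983 - 3P and qs = P - 885.
Setting them equal: 4983 - 3P = P - 885 → 5868 = 4P, so P = 1467 and q = 582.

1467.00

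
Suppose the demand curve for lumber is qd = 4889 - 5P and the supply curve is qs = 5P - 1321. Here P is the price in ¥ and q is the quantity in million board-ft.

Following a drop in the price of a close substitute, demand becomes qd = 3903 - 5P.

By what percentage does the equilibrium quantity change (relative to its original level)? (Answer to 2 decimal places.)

-27.63

Solve the original market: 4889 - 5P = 5P - 1321, hence P = 621 and q = 1784.
The new curves are qd = 3903 - 5P (demand) and qs = 5P - 1321 (supply).
Setting them equal: 3903 - 5P = 5P - 1321 → 5224 = 10P, so P = 522.4 and q = 1291.
%Δq = (1291 − 1784) / 1784 × 100 = -27.63%.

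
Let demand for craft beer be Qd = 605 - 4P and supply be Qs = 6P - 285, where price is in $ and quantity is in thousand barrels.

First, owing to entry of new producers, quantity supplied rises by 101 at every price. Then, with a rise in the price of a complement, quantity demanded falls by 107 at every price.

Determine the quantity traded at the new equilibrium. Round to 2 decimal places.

225.20

Solve the original market: 605 - 4P = 6P - 285, hence P = 89 and Q = 249.
The new curves are Qd = 498 - 4P (demand) and Qs = 6P - 184 (supply).
New equilibrium: 498 - 4P = 6P - 184 ⇒ 682 = 10P ⇒ P = 68.2, Q = 225.2.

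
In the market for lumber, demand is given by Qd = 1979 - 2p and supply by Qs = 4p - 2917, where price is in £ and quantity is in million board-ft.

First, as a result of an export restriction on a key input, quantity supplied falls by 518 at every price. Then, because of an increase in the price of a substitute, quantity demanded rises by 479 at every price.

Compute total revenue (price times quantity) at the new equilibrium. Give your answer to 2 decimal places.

Initially, 1979 - 2p = 4p - 2917, so 4896 = 6p and p = 816, Q = 347.
After the shift, demand is Qd = 2458 - 2p and supply is Qs = 4p - 3435.
New equilibrium: 2458 - 2p = 4p - 3435 ⇒ 5893 = 6p ⇒ p = 5893/6 ≈ 982.1667, Q = 1481/3 ≈ 493.6667.
New expenditure = 982.1667 × 493.6667 = 484862.94.

484862.94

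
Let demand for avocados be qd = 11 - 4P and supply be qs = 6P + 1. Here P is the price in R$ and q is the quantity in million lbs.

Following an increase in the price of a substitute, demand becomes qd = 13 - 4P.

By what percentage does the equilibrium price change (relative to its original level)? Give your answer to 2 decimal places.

+20.00

Initially, 11 - 4P = 6P + 1, so 10 = 10P and P = 1, q = 7.
The new curves are qd = 13 - 4P (demand) and qs = 6P + 1 (supply).
New equilibrium: 13 - 4P = 6P + 1 ⇒ 12 = 10P ⇒ P = 1.2, q = 8.2.
%ΔP = (1.2 − 1) / 1 × 100 = +20.00%.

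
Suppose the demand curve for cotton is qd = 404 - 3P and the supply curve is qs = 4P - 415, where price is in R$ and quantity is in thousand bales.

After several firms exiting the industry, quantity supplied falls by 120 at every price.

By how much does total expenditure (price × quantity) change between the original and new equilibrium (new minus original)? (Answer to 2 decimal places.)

-5990.20

Original equilibrium: 404 - 3P = 4P - 415 gives 819 = 7P, so P = 117 and q = 53.
With the change applied: demand qd = 404 - 3P, supply qs = 4P - 535.
New equilibrium: 404 - 3P = 4P - 535 ⇒ 939 = 7P ⇒ P = 939/7 ≈ 134.1429, q = 11/7 ≈ 1.5714.
Expenditure moves from 117×53 = 6201 to 134.1429×1.5714 = 210.7959; change = -5990.20.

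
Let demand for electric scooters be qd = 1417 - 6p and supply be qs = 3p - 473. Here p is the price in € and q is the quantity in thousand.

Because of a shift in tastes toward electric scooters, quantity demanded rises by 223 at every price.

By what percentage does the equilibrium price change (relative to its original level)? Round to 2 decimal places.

+11.80

Before the shock: 1417 - 6p = 3p - 473 ⇒ 1890 = 9p ⇒ p = 210, q = 157.
With the change applied: demand qd = 1640 - 6p, supply qs = 3p - 473.
Setting them equal: 1640 - 6p = 3p - 473 → 2113 = 9p, so p = 2113/9 ≈ 234.7778 and q = 694/3 ≈ 231.3333.
%Δp = (234.7778 − 210) / 210 × 100 = +11.80%.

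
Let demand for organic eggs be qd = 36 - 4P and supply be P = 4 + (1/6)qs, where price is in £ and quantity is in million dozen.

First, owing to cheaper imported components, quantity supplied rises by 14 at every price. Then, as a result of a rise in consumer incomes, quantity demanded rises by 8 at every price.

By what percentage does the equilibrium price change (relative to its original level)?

Before the shock: 36 - 4P = 6P - 24 ⇒ 60 = 10P ⇒ P = 6, q = 12.
The new curves are qd = 44 - 4P (demand) and qs = 6P - 10 (supply).
Setting them equal: 44 - 4P = 6P - 10 → 54 = 10P, so P = 5.4 and q = 22.4.
%ΔP = (5.4 − 6) / 6 × 100 = -10%.

-10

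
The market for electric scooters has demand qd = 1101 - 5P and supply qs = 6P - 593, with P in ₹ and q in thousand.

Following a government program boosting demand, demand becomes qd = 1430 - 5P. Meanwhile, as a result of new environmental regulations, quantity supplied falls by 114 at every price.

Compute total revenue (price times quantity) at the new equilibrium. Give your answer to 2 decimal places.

89100.54

Solve the original market: 1101 - 5P = 6P - 593, hence P = 154 and q = 331.
After the shift, demand is qd = 1430 - 5P and supply is qs = 6P - 707.
New equilibrium: 1430 - 5P = 6P - 707 ⇒ 2137 = 11P ⇒ P = 2137/11 ≈ 194.2727, q = 5045/11 ≈ 458.6364.
New expenditure = 194.2727 × 458.6364 = 89100.54.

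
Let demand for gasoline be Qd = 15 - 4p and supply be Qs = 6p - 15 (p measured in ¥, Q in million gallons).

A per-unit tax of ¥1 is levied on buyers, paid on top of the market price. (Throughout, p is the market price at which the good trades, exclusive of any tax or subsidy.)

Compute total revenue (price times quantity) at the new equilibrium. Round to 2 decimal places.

Original equilibrium: 15 - 4p = 6p - 15 gives 30 = 10p, so p = 3 and Q = 3.
Since buyers pay the price plus the tax, the effective demand curve becomes Qd = 11 - 4p.
Clearing the new market: 11 - 4p = 6p - 15, so p = 2.6 and Q = 0.6.
New expenditure = 2.6 × 0.6 = 1.56.

1.56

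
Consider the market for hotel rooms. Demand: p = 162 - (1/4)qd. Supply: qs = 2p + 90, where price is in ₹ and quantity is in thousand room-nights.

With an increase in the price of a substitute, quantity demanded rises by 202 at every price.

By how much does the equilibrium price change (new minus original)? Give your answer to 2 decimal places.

+33.67

Original equilibrium: 648 - 4p = 2p + 90 gives 558 = 6p, so p = 93 and q = 276.
With the change applied: demand qd = 850 - 4p, supply qs = 2p + 90.
New equilibrium: 850 - 4p = 2p + 90 ⇒ 760 = 6p ⇒ p = 380/3 ≈ 126.6667, q = 1030/3 ≈ 343.3333.
Δp = 126.6667 − 93 = +33.67.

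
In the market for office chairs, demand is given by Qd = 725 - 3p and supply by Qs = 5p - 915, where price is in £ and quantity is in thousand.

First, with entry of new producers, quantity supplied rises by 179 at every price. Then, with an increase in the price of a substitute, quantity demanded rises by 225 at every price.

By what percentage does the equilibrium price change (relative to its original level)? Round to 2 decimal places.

Before the shock: 725 - 3p = 5p - 915 ⇒ 1640 = 8p ⇒ p = 205, Q = 110.
The shock moves the curves to Qd = 950 - 3p and Qs = 5p - 736.
Equate the new curves: 950 - 3p = 5p - 736, giving 1686 = 8p, p = 210.75, Q = 317.75.
%Δp = (210.75 − 205) / 205 × 100 = +2.80%.

+2.80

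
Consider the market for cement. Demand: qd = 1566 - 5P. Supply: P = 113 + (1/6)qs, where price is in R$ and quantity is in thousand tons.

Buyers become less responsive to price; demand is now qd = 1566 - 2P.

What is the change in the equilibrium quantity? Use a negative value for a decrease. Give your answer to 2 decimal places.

+459.00

Before the shock: 1566 - 5P = 6P - 678 ⇒ 2244 = 11P ⇒ P = 204, q = 546.
The shock moves the curves to qd = 1566 - 2P and qs = 6P - 678.
New equilibrium: 1566 - 2P = 6P - 678 ⇒ 2244 = 8P ⇒ P = 280.5, q = 1005.
Δq = 1005 − 546 = +459.00.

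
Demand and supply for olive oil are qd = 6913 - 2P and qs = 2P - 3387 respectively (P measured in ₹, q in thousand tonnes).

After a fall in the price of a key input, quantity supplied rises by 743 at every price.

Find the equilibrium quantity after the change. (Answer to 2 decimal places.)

Original equilibrium: 6913 - 2P = 2P - 3387 gives 10300 = 4P, so P = 2575 and q = 1763.
The shock moves the curves to qd = 6913 - 2P and qs = 2P - 2644.
Clearing the new market: 6913 - 2P = 2P - 2644, so P = 2389.25 and q = 2134.5.

2134.50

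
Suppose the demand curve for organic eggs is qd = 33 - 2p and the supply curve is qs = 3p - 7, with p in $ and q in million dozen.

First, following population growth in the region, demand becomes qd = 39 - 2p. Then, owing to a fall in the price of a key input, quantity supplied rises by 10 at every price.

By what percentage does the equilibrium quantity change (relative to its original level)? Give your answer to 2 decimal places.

Solve the original market: 33 - 2p = 3p - 7, hence p = 8 and q = 17.
The new curves are qd = 39 - 2p (demand) and qs = 3p + 3 (supply).
Equate the new curves: 39 - 2p = 3p + 3, giving 36 = 5p, p = 7.2, q = 24.6.
%Δq = (24.6 − 17) / 17 × 100 = +44.71%.

+44.71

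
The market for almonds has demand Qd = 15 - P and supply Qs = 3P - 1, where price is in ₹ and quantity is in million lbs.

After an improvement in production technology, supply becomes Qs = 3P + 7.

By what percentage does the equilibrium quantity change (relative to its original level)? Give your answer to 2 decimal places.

Original equilibrium: 15 - P = 3P - 1 gives 16 = 4P, so P = 4 and Q = 11.
With the change applied: demand Qd = 15 - P, supply Qs = 3P + 7.
Setting them equal: 15 - P = 3P + 7 → 8 = 4P, so P = 2 and Q = 13.
%ΔQ = (13 − 11) / 11 × 100 = +18.18%.

+18.18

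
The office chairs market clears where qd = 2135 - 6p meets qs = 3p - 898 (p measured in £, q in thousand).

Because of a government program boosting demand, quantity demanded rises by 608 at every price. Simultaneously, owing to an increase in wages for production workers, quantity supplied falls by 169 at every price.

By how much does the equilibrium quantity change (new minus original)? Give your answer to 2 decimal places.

Initially, 2135 - 6p = 3p - 898, so 3033 = 9p and p = 337, q = 113.
After the shift, demand is qd = 2743 - 6p and supply is qs = 3p - 1067.
New equilibrium: 2743 - 6p = 3p - 1067 ⇒ 3810 = 9p ⇒ p = 1270/3 ≈ 423.3333, q = 203.
Δq = 203 − 113 = +90.00.

+90.00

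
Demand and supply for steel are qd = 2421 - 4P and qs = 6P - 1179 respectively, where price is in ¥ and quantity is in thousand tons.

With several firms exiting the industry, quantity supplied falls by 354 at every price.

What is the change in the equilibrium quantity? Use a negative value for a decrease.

-141.6

Before the shock: 2421 - 4P = 6P - 1179 ⇒ 3600 = 10P ⇒ P = 360, q = 981.
The new curves are qd = 2421 - 4P (demand) and qs = 6P - 1533 (supply).
Equate the new curves: 2421 - 4P = 6P - 1533, giving 3954 = 10P, P = 395.4, q = 839.4.
Δq = 839.4 − 981 = -141.6.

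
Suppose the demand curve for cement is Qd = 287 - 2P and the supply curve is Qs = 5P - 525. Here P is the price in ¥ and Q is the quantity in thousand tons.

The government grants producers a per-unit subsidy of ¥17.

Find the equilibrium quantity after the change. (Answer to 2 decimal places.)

Solve the original market: 287 - 2P = 5P - 525, hence P = 116 and Q = 55.
Since sellers receive the price plus the subsidy, the effective supply curve becomes Qs = 5P - 440.
Equate the new curves: 287 - 2P = 5P - 440, giving 727 = 7P, P = 727/7 ≈ 103.8571, Q = 555/7 ≈ 79.2857.

79.29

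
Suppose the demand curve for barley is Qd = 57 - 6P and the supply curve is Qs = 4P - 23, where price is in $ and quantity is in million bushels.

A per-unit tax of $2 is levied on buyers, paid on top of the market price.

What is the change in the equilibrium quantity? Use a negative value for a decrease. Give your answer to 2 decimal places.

-4.80

Before the shock: 57 - 6P = 4P - 23 ⇒ 80 = 10P ⇒ P = 8, Q = 9.
Since buyers pay the price plus the tax, the effective demand curve becomes Qd = 45 - 6P.
New equilibrium: 45 - 6P = 4P - 23 ⇒ 68 = 10P ⇒ P = 6.8, Q = 4.2.
ΔQ = 4.2 − 9 = -4.80.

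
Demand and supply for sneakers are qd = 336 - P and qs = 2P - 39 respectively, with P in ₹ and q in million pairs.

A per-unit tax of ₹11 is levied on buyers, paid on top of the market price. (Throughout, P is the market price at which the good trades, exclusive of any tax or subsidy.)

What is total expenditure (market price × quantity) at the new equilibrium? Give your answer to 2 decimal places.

Initially, 336 - P = 2P - 39, so 375 = 3P and P = 125, q = 211.
Since buyers pay the price plus the tax, the effective demand curve becomes qd = 325 - P.
Setting them equal: 325 - P = 2P - 39 → 364 = 3P, so P = 364/3 ≈ 121.3333 and q = 611/3 ≈ 203.6667.
New expenditure = 121.3333 × 203.6667 = 24711.56.

24711.56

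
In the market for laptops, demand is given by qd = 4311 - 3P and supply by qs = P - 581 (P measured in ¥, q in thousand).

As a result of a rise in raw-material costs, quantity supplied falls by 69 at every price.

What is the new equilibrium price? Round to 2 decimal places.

1240.25

Original equilibrium: 4311 - 3P = P - 581 gives 4892 = 4P, so P = 1223 and q = 642.
The new curves are qd = 4311 - 3P (demand) and qs = P - 650 (supply).
Clearing the new market: 4311 - 3P = P - 650, so P = 1240.25 and q = 590.25.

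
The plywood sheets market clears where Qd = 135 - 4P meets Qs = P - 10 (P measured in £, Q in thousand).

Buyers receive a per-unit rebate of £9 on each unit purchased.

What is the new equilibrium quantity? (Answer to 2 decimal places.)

26.20

Solve the original market: 135 - 4P = P - 10, hence P = 29 and Q = 19.
Since buyers' out-of-pocket price is the market price minus the rebate, the effective demand curve becomes Qd = 171 - 4P.
Equate the new curves: 171 - 4P = P - 10, giving 181 = 5P, P = 36.2, Q = 26.2.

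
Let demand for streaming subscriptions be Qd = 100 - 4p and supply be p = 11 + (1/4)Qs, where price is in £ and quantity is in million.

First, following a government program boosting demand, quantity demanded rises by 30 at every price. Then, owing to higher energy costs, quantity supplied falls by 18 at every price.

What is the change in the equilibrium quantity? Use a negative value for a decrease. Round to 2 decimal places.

+6.00

Solve the original market: 100 - 4p = 4p - 44, hence p = 18 and Q = 28.
The shock moves the curves to Qd = 130 - 4p and Qs = 4p - 62.
Equate the new curves: 130 - 4p = 4p - 62, giving 192 = 8p, p = 24, Q = 34.
ΔQ = 34 − 28 = +6.00.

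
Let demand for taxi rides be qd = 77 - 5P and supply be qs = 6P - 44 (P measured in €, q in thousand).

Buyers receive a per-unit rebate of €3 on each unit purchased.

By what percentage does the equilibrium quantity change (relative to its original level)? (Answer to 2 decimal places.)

Original equilibrium: 77 - 5P = 6P - 44 gives 121 = 11P, so P = 11 and q = 22.
Since buyers' out-of-pocket price is the market price minus the rebate, the effective demand curve becomes qd = 92 - 5P.
New equilibrium: 92 - 5P = 6P - 44 ⇒ 136 = 11P ⇒ P = 136/11 ≈ 12.3636, q = 332/11 ≈ 30.1818.
%Δq = (30.1818 − 22) / 22 × 100 = +37.19%.

+37.19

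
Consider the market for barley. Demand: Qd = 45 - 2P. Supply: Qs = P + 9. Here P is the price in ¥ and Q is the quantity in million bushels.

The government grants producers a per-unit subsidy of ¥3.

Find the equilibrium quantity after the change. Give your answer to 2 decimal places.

23.00

Original equilibrium: 45 - 2P = P + 9 gives 36 = 3P, so P = 12 and Q = 21.
Since sellers receive the price plus the subsidy, the effective supply curve becomes Qs = P + 12.
Clearing the new market: 45 - 2P = P + 12, so P = 11 and Q = 23.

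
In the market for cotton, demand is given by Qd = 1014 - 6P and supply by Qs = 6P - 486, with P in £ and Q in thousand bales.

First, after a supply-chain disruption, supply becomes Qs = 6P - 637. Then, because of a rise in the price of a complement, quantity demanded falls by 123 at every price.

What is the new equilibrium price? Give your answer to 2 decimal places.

127.33

Original equilibrium: 1014 - 6P = 6P - 486 gives 1500 = 12P, so P = 125 and Q = 264.
The shock moves the curves to Qd = 891 - 6P and Qs = 6P - 637.
Setting them equal: 891 - 6P = 6P - 637 → 1528 = 12P, so P = 382/3 ≈ 127.3333 and Q = 127.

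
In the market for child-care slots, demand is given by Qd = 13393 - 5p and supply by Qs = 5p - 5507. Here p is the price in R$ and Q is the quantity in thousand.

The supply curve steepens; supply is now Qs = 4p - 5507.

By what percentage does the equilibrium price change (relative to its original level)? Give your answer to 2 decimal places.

+11.11

Solve the original market: 13393 - 5p = 5p - 5507, hence p = 1890 and Q = 3943.
After the shift, demand is Qd = 13393 - 5p and supply is Qs = 4p - 5507.
Setting them equal: 13393 - 5p = 4p - 5507 → 18900 = 9p, so p = 2100 and Q = 2893.
%Δp = (2100 − 1890) / 1890 × 100 = +11.11%.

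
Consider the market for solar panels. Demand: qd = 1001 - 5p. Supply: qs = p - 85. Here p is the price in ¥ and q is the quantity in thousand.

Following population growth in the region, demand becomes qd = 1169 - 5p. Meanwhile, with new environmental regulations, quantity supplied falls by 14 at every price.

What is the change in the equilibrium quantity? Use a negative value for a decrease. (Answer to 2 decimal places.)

Original equilibrium: 1001 - 5p = p - 85 gives 1086 = 6p, so p = 181 and q = 96.
The new curves are qd = 1169 - 5p (demand) and qs = p - 99 (supply).
New equilibrium: 1169 - 5p = p - 99 ⇒ 1268 = 6p ⇒ p = 634/3 ≈ 211.3333, q = 337/3 ≈ 112.3333.
Δq = 112.3333 − 96 = +16.33.

+16.33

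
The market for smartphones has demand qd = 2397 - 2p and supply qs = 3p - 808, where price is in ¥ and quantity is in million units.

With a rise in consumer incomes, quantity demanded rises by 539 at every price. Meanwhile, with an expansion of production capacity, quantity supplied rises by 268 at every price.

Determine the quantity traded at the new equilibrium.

Initially, 2397 - 2p = 3p - 808, so 3205 = 5p and p = 641, q = 1115.
The new curves are qd = 2936 - 2p (demand) and qs = 3p - 540 (supply).
Setting them equal: 2936 - 2p = 3p - 540 → 3476 = 5p, so p = 695.2 and q = 1545.6.

1545.6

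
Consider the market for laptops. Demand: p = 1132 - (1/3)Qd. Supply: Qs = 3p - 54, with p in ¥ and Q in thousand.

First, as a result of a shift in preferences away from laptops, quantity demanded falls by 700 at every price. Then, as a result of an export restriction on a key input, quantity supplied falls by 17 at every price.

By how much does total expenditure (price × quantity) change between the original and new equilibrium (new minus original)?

Original equilibrium: 3396 - 3p = 3p - 54 gives 3450 = 6p, so p = 575 and Q = 1671.
With the change applied: demand Qd = 2696 - 3p, supply Qs = 3p - 71.
Clearing the new market: 2696 - 3p = 3p - 71, so p = 2767/6 ≈ 461.1667 and Q = 1312.5.
Expenditure moves from 575×1671 = 960825 to 461.1667×1312.5 = 605281.25; change = -355543.75.

-355543.75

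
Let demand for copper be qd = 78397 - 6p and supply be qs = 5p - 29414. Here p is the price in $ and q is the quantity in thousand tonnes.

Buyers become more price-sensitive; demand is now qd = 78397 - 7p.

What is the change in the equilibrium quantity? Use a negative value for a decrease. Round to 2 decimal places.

-4083.75

Before the shock: 78397 - 6p = 5p - 29414 ⇒ 107811 = 11p ⇒ p = 9801, q = 19591.
With the change applied: demand qd = 78397 - 7p, supply qs = 5p - 29414.
New equilibrium: 78397 - 7p = 5p - 29414 ⇒ 107811 = 12p ⇒ p = 8984.25, q = 15507.25.
Δq = 15507.25 − 19591 = -4083.75.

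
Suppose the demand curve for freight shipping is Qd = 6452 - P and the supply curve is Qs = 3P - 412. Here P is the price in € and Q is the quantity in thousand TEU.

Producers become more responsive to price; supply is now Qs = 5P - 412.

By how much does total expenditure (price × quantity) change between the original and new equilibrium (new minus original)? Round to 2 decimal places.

-2054624.00

Solve the original market: 6452 - P = 3P - 412, hence P = 1716 and Q = 4736.
After the shift, demand is Qd = 6452 - P and supply is Qs = 5P - 412.
New equilibrium: 6452 - P = 5P - 412 ⇒ 6864 = 6P ⇒ P = 1144, Q = 5308.
Expenditure moves from 1716×4736 = 8126976 to 1144×5308 = 6072352; change = -2054624.00.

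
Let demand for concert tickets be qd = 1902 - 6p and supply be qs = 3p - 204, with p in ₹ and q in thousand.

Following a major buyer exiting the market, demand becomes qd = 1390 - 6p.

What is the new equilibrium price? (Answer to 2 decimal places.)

Solve the original market: 1902 - 6p = 3p - 204, hence p = 234 and q = 498.
With the change applied: demand qd = 1390 - 6p, supply qs = 3p - 204.
Equate the new curves: 1390 - 6p = 3p - 204, giving 1594 = 9p, p = 1594/9 ≈ 177.1111, q = 982/3 ≈ 327.3333.

177.11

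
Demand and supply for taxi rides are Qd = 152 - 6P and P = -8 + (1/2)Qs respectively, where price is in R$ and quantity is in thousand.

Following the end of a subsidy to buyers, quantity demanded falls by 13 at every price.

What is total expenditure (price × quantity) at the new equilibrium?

Before the shock: 152 - 6P = 2P + 16 ⇒ 136 = 8P ⇒ P = 17, Q = 50.
The shock moves the curves to Qd = 139 - 6P and Qs = 2P + 16.
New equilibrium: 139 - 6P = 2P + 16 ⇒ 123 = 8P ⇒ P = 15.375, Q = 46.75.
New expenditure = 15.375 × 46.75 = 718.78125.

718.78125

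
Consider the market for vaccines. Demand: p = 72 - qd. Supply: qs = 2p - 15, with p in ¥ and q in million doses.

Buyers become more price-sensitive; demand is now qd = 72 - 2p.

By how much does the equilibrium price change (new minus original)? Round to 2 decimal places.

Initially, 72 - p = 2p - 15, so 87 = 3p and p = 29, q = 43.
The shock moves the curves to qd = 72 - 2p and qs = 2p - 15.
New equilibrium: 72 - 2p = 2p - 15 ⇒ 87 = 4p ⇒ p = 21.75, q = 28.5.
Δp = 21.75 − 29 = -7.25.

-7.25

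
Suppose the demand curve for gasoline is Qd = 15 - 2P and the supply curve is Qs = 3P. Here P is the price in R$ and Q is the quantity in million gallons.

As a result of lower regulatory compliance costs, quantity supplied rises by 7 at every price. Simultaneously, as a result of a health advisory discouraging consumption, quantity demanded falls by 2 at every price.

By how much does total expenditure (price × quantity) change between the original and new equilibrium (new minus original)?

Solve the original market: 15 - 2P = 3P, hence P = 3 and Q = 9.
The new curves are Qd = 13 - 2P (demand) and Qs = 3P + 7 (supply).
New equilibrium: 13 - 2P = 3P + 7 ⇒ 6 = 5P ⇒ P = 1.2, Q = 10.6.
Expenditure moves from 3×9 = 27 to 1.2×10.6 = 12.72; change = -14.28.

-14.28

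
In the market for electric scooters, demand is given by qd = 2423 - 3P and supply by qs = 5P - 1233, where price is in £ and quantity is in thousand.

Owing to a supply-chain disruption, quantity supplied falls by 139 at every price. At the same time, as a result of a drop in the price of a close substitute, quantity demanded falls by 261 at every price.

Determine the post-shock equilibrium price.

Before the shock: 2423 - 3P = 5P - 1233 ⇒ 3656 = 8P ⇒ P = 457, q = 1052.
With the change applied: demand qd = 2162 - 3P, supply qs = 5P - 1372.
New equilibrium: 2162 - 3P = 5P - 1372 ⇒ 3534 = 8P ⇒ P = 441.75, q = 836.75.

441.75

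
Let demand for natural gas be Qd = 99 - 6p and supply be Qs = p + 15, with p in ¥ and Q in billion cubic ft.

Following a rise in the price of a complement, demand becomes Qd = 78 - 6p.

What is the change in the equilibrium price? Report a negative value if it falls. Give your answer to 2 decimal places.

-3.00

Original equilibrium: 99 - 6p = p + 15 gives 84 = 7p, so p = 12 and Q = 27.
After the shift, demand is Qd = 78 - 6p and supply is Qs = p + 15.
New equilibrium: 78 - 6p = p + 15 ⇒ 63 = 7p ⇒ p = 9, Q = 24.
Δp = 9 − 12 = -3.00.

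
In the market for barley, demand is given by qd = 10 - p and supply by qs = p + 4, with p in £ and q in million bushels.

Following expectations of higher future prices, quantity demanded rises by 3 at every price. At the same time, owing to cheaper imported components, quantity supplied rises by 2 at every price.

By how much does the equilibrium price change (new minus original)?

+0.5

Before the shock: 10 - p = p + 4 ⇒ 6 = 2p ⇒ p = 3, q = 7.
The shock moves the curves to qd = 13 - p and qs = p + 6.
Equate the new curves: 13 - p = p + 6, giving 7 = 2p, p = 3.5, q = 9.5.
Δp = 3.5 − 3 = +0.5.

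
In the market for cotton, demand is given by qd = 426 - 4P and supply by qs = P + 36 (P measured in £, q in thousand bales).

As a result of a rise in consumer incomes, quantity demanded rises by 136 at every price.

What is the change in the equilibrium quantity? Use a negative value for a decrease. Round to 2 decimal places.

+27.20

Original equilibrium: 426 - 4P = P + 36 gives 390 = 5P, so P = 78 and q = 114.
After the shift, demand is qd = 562 - 4P and supply is qs = P + 36.
New equilibrium: 562 - 4P = P + 36 ⇒ 526 = 5P ⇒ P = 105.2, q = 141.2.
Δq = 141.2 − 114 = +27.20.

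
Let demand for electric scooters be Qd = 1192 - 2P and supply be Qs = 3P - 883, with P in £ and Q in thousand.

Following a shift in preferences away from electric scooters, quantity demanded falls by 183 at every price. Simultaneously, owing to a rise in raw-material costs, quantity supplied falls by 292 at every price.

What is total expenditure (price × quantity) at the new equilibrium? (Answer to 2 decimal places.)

Original equilibrium: 1192 - 2P = 3P - 883 gives 2075 = 5P, so P = 415 and Q = 362.
The new curves are Qd = 1009 - 2P (demand) and Qs = 3P - 1175 (supply).
Equate the new curves: 1009 - 2P = 3P - 1175, giving 2184 = 5P, P = 436.8, Q = 135.4.
New expenditure = 436.8 × 135.4 = 59142.72.

59142.72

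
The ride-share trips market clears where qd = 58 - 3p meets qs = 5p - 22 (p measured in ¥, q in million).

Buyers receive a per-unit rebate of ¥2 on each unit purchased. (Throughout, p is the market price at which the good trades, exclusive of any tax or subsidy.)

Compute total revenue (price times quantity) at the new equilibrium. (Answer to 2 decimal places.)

Before the shock: 58 - 3p = 5p - 22 ⇒ 80 = 8p ⇒ p = 10, q = 28.
Since buyers' out-of-pocket price is the market price minus the rebate, the effective demand curve becomes qd = 64 - 3p.
Equate the new curves: 64 - 3p = 5p - 22, giving 86 = 8p, p = 10.75, q = 31.75.
New expenditure = 10.75 × 31.75 = 341.31.

341.31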